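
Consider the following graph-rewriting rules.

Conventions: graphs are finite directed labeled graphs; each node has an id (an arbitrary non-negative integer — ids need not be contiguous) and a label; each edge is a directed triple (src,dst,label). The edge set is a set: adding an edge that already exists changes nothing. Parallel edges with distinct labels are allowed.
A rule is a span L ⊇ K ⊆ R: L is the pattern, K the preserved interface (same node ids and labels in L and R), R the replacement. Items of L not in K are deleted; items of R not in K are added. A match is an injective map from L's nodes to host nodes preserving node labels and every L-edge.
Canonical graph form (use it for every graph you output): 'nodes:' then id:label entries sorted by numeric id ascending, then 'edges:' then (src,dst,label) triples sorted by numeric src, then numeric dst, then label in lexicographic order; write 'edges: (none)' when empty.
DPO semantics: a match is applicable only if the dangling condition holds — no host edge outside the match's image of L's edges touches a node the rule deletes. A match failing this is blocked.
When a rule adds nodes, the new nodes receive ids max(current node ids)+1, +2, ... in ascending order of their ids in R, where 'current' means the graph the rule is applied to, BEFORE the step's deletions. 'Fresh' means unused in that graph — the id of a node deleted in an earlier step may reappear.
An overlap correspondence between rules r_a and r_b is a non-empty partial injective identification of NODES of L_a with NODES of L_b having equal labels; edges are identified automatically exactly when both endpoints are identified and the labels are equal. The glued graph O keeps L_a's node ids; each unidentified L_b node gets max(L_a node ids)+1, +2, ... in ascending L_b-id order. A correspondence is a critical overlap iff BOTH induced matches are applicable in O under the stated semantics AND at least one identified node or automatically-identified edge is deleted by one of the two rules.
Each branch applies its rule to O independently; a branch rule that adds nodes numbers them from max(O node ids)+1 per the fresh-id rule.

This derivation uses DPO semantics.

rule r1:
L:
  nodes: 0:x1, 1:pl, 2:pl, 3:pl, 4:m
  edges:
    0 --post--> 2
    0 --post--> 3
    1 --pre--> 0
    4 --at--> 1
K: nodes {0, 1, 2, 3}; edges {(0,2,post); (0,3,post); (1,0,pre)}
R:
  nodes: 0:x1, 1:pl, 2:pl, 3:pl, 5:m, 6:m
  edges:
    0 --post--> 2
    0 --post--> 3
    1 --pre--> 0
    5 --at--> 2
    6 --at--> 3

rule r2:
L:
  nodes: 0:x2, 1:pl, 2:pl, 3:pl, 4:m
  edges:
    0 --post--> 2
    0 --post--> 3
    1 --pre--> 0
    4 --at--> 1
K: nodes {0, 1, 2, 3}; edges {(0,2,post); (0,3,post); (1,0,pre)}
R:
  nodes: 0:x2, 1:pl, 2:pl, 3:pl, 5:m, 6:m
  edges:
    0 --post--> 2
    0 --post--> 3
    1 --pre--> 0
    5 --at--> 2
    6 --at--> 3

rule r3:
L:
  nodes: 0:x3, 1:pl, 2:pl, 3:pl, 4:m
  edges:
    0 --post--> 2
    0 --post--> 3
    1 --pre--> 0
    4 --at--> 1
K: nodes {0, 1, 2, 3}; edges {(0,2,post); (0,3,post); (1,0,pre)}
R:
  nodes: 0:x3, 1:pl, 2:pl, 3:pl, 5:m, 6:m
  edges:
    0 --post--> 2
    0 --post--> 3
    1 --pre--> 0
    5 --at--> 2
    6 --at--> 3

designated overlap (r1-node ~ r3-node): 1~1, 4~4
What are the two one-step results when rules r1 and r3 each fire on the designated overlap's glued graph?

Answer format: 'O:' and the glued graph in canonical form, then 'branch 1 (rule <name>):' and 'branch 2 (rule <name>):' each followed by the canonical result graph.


O:
nodes: 0:x1, 1:pl, 2:pl, 3:pl, 4:m, 5:x3, 6:pl, 7:pl
edges: (0,2,post); (0,3,post); (1,0,pre); (1,5,pre); (4,1,at); (5,6,post); (5,7,post)
branch 1 (rule r1):
nodes: 0:x1, 1:pl, 2:pl, 3:pl, 5:x3, 6:pl, 7:pl, 8:m, 9:m
edges: (0,2,post); (0,3,post); (1,0,pre); (1,5,pre); (5,6,post); (5,7,post); (8,2,at); (9,3,at)
branch 2 (rule r3):
nodes: 0:x1, 1:pl, 2:pl, 3:pl, 5:x3, 6:pl, 7:pl, 8:m, 9:m
edges: (0,2,post); (0,3,post); (1,0,pre); (1,5,pre); (5,6,post); (5,7,post); (8,6,at); (9,7,at)


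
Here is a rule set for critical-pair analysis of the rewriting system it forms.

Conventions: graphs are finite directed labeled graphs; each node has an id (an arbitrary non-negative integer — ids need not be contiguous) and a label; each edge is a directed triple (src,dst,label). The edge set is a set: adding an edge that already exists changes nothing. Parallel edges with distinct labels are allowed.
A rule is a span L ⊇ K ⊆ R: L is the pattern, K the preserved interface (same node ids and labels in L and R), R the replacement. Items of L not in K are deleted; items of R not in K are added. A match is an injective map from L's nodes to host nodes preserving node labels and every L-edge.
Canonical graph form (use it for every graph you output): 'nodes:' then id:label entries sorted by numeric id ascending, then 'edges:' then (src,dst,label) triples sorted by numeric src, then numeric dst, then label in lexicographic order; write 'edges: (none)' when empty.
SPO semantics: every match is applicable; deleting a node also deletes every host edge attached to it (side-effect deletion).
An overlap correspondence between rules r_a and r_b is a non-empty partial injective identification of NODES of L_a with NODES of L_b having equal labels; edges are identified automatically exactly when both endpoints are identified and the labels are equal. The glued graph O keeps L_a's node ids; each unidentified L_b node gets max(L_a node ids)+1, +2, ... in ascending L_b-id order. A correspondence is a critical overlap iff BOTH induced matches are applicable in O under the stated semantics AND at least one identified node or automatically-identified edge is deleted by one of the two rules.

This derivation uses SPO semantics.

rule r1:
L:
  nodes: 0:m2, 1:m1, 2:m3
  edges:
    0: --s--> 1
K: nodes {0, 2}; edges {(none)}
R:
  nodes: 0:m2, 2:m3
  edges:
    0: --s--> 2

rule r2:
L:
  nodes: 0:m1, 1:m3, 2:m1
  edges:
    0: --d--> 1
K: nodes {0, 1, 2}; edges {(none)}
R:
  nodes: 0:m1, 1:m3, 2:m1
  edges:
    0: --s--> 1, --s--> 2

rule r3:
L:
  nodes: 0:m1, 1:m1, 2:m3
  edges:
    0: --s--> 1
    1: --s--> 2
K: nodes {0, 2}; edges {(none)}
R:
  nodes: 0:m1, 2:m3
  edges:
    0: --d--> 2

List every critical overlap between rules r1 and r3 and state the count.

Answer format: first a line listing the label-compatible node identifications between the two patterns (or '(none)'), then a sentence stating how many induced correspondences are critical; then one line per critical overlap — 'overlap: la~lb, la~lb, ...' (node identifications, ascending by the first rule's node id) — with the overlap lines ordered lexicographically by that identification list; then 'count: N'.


label-compatible node identifications between L(r1) and L(r3): 1~0, 1~1, 2~2
4 of the induced correspondences are critical overlaps of r1 and r3.
overlap: 1~0
overlap: 1~0, 2~2
overlap: 1~1
overlap: 1~1, 2~2
count: 4


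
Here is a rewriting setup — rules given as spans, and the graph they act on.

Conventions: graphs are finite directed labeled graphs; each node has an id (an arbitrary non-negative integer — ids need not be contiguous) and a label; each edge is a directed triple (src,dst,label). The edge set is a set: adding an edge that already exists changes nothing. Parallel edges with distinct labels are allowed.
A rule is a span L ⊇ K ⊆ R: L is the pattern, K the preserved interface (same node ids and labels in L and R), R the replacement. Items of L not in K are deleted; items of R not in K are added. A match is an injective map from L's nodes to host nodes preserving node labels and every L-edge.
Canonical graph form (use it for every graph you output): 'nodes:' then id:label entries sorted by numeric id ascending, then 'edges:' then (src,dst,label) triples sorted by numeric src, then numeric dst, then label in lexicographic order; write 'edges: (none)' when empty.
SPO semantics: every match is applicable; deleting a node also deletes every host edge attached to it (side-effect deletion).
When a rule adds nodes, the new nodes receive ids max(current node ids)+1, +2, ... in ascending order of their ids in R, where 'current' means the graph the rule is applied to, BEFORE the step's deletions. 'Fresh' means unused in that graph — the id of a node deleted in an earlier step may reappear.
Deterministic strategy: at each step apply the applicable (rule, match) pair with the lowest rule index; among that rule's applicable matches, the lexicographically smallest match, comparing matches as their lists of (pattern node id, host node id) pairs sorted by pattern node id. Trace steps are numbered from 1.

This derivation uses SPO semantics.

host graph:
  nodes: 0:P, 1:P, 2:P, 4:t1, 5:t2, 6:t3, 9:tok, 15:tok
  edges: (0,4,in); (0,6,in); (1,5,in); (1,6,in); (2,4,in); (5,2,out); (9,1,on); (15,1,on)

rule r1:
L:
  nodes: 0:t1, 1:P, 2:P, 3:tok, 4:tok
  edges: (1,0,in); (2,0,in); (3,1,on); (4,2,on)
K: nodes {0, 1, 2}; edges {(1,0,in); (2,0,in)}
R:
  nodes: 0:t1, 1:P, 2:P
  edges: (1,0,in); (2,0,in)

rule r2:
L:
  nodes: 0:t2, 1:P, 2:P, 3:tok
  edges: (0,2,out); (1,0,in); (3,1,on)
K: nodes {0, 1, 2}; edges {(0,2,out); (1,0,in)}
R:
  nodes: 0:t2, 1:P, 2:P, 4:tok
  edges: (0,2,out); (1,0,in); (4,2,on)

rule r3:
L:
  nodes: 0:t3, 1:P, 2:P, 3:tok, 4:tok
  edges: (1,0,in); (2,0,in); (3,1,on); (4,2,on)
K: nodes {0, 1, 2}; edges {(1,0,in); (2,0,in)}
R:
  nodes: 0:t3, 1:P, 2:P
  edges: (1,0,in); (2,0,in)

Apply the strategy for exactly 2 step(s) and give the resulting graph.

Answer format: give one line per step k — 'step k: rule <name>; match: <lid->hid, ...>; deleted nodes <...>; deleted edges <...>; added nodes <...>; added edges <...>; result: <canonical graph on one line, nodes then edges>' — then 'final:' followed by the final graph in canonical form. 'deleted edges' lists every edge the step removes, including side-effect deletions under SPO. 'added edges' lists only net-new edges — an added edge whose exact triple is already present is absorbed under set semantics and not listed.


step 1: rule r2; match: 0->5, 1->1, 2->2, 3->9; deleted nodes 9; deleted edges (9,1,on); added nodes 16; added edges (16,2,on); result: nodes: 0:P, 1:P, 2:P, 4:t1, 5:t2, 6:t3, 15:tok, 16:tok edges: (0,4,in); (0,6,in); (1,5,in); (1,6,in); (2,4,in); (5,2,out); (15,1,on); (16,2,on)
step 2: rule r2; match: 0->5, 1->1, 2->2, 3->15; deleted nodes 15; deleted edges (15,1,on); added nodes 17; added edges (17,2,on); result: nodes: 0:P, 1:P, 2:P, 4:t1, 5:t2, 6:t3, 16:tok, 17:tok edges: (0,4,in); (0,6,in); (1,5,in); (1,6,in); (2,4,in); (5,2,out); (16,2,on); (17,2,on)
final:
nodes: 0:P, 1:P, 2:P, 4:t1, 5:t2, 6:t3, 16:tok, 17:tok
edges: (0,4,in); (0,6,in); (1,5,in); (1,6,in); (2,4,in); (5,2,out); (16,2,on); (17,2,on)


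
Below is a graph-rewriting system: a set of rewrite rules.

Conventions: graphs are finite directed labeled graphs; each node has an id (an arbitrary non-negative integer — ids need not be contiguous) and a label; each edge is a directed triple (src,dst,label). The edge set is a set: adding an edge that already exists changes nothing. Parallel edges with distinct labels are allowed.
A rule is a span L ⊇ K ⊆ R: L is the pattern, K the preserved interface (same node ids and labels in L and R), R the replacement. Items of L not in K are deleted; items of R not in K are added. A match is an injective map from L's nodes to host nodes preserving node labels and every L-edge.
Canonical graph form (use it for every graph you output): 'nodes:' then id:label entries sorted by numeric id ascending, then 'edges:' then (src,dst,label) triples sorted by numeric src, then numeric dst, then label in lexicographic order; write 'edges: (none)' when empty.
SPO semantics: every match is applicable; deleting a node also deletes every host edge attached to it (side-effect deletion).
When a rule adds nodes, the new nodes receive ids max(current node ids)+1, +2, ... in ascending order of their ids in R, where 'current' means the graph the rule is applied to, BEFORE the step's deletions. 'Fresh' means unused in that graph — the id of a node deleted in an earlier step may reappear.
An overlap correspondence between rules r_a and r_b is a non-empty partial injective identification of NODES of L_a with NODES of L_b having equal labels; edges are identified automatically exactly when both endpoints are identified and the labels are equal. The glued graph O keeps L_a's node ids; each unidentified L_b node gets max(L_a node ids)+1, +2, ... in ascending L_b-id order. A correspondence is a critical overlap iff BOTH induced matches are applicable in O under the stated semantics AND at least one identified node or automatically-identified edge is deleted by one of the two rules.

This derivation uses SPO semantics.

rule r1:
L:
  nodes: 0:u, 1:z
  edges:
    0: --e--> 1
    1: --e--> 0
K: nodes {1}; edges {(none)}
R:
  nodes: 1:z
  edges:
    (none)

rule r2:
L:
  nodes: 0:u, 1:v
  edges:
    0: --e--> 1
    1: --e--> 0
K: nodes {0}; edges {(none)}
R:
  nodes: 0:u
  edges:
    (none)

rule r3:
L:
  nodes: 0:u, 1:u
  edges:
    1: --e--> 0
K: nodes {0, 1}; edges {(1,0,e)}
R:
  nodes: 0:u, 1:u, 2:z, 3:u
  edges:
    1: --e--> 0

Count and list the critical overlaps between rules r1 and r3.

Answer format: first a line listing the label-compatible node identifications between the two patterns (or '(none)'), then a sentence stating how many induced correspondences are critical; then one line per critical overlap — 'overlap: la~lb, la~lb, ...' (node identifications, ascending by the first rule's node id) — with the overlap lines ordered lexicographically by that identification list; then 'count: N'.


label-compatible node identifications between L(r1) and L(r3): 0~0, 0~1
2 of the induced correspondences are critical overlaps of r1 and r3.
overlap: 0~0
overlap: 0~1
count: 2


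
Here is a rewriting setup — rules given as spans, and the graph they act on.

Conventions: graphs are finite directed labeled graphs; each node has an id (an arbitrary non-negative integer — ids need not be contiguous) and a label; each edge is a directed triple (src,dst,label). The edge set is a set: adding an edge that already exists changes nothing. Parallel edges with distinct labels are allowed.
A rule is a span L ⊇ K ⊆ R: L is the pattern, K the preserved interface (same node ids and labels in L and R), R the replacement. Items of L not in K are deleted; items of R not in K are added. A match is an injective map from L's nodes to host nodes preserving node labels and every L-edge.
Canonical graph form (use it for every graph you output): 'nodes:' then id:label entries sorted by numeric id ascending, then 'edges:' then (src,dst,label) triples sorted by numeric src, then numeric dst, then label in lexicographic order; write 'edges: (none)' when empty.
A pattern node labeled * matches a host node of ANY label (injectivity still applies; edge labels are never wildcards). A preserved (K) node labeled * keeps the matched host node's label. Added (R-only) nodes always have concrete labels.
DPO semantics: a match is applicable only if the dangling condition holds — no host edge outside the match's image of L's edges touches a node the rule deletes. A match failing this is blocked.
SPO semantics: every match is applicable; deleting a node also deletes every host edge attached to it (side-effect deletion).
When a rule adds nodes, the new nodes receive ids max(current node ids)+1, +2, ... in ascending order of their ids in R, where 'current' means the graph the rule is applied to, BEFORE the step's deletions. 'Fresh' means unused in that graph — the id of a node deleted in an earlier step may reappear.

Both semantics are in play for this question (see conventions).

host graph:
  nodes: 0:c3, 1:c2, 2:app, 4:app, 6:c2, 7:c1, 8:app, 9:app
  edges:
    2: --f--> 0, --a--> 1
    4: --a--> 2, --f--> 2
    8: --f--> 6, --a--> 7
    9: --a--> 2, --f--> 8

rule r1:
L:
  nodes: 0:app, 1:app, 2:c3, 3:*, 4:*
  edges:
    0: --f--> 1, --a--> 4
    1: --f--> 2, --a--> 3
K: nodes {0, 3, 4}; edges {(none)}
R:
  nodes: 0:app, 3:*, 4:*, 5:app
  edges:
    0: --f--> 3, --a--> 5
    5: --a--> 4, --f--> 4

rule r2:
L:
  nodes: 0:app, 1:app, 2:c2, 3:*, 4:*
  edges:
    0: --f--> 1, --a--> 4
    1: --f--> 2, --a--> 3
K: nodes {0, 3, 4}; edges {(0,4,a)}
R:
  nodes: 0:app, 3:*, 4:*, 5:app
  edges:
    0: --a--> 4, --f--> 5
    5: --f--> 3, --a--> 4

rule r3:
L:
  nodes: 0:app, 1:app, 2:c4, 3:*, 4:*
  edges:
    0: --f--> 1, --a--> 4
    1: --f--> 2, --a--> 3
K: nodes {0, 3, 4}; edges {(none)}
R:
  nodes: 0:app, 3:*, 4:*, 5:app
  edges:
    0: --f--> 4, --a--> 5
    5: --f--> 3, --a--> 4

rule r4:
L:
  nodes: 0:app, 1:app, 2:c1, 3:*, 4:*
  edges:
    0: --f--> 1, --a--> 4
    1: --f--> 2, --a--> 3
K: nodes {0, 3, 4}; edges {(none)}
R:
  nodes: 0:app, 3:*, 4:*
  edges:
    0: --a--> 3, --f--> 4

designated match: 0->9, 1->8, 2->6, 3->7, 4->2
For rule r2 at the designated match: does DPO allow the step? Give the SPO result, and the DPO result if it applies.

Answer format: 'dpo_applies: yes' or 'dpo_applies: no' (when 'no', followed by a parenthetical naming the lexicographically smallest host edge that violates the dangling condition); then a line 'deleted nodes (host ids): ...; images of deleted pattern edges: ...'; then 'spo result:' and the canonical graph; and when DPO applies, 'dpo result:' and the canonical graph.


dpo_applies: yes
deleted nodes (host ids): 6, 8; images of deleted pattern edges: (8,6,f); (8,7,a); (9,8,f)
spo result:
nodes: 0:c3, 1:c2, 2:app, 4:app, 7:c1, 9:app, 10:app
edges: (2,0,f); (2,1,a); (4,2,a); (4,2,f); (9,2,a); (9,10,f); (10,2,a); (10,7,f)
dpo result:
nodes: 0:c3, 1:c2, 2:app, 4:app, 7:c1, 9:app, 10:app
edges: (2,0,f); (2,1,a); (4,2,a); (4,2,f); (9,2,a); (9,10,f); (10,2,a); (10,7,f)


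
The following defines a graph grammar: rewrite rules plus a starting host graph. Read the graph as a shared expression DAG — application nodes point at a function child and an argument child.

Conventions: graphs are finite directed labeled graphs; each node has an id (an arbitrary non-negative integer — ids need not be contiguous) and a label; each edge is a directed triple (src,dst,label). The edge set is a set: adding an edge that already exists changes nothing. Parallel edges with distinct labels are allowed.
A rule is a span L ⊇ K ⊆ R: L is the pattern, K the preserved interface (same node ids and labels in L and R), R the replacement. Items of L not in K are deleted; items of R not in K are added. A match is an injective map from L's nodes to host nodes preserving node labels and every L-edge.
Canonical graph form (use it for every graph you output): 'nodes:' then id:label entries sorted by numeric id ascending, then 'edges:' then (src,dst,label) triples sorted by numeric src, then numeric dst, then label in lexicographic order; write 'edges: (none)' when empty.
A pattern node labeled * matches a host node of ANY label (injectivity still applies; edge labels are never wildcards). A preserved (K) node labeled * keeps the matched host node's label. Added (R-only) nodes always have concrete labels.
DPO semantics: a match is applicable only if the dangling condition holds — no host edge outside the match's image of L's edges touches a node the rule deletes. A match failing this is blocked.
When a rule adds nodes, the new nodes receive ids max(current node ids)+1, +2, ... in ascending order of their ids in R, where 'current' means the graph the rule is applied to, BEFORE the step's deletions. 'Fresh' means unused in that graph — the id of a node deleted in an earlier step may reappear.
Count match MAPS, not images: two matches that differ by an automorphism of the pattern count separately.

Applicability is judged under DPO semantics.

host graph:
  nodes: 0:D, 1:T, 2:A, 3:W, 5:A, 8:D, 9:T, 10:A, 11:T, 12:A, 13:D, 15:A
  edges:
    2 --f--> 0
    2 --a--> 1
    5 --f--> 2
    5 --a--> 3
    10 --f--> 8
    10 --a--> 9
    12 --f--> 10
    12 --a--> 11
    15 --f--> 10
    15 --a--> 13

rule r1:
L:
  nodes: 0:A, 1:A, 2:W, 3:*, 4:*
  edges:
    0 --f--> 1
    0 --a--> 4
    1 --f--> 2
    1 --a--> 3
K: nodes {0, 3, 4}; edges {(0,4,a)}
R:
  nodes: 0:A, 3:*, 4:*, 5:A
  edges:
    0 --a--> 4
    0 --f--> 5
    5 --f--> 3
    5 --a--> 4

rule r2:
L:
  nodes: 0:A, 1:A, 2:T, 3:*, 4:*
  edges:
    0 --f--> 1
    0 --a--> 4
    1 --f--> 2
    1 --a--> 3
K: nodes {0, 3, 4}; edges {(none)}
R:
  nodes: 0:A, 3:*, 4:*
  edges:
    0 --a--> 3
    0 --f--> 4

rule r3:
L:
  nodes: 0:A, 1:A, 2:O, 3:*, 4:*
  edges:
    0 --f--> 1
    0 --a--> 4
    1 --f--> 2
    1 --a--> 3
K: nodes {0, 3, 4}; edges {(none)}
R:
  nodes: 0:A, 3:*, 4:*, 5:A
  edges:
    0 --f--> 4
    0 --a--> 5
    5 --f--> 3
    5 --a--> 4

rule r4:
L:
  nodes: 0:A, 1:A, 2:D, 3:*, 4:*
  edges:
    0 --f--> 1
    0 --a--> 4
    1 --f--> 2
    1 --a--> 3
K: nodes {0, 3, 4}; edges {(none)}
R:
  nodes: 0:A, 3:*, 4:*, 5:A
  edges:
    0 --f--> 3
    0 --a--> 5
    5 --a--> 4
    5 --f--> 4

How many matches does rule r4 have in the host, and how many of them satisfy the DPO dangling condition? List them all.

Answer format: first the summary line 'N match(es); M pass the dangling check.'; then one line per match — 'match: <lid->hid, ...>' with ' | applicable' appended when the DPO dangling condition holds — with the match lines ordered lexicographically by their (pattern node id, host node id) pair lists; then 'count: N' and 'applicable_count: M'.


3 match(es); 1 pass the dangling check.
match: 0->5, 1->2, 2->0, 3->1, 4->3 | applicable
match: 0->12, 1->10, 2->8, 3->9, 4->11
match: 0->15, 1->10, 2->8, 3->9, 4->13
count: 3
applicable_count: 1


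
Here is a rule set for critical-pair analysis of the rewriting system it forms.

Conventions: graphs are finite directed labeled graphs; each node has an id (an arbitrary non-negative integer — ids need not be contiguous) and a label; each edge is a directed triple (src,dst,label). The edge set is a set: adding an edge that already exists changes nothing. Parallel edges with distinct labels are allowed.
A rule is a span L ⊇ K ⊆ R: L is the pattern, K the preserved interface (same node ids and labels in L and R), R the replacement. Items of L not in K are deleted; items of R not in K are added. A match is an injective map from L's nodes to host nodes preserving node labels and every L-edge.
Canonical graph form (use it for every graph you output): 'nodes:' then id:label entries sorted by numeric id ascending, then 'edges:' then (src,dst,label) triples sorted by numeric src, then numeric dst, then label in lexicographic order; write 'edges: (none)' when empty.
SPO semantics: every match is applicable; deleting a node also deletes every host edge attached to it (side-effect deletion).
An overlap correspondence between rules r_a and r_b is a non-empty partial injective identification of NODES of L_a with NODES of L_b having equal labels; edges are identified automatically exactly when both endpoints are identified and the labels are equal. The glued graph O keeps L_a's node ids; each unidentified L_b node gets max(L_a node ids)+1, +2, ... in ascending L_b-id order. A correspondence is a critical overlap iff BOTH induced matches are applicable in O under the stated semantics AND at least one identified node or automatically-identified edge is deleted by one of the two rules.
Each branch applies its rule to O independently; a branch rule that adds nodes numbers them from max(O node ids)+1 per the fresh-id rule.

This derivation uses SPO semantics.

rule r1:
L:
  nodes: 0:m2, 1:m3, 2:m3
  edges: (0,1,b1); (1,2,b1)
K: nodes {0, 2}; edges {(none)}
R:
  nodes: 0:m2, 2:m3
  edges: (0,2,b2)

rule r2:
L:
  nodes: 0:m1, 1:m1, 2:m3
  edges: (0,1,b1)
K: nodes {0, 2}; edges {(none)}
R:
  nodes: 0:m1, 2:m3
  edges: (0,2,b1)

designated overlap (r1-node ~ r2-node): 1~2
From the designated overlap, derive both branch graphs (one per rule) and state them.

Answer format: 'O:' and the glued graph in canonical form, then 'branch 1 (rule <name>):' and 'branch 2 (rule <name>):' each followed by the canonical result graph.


O:
nodes: 0:m2, 1:m3, 2:m3, 3:m1, 4:m1
edges: (0,1,b1); (1,2,b1); (3,4,b1)
branch 1 (rule r1):
nodes: 0:m2, 2:m3, 3:m1, 4:m1
edges: (0,2,b2); (3,4,b1)
branch 2 (rule r2):
nodes: 0:m2, 1:m3, 2:m3, 3:m1
edges: (0,1,b1); (1,2,b1); (3,1,b1)


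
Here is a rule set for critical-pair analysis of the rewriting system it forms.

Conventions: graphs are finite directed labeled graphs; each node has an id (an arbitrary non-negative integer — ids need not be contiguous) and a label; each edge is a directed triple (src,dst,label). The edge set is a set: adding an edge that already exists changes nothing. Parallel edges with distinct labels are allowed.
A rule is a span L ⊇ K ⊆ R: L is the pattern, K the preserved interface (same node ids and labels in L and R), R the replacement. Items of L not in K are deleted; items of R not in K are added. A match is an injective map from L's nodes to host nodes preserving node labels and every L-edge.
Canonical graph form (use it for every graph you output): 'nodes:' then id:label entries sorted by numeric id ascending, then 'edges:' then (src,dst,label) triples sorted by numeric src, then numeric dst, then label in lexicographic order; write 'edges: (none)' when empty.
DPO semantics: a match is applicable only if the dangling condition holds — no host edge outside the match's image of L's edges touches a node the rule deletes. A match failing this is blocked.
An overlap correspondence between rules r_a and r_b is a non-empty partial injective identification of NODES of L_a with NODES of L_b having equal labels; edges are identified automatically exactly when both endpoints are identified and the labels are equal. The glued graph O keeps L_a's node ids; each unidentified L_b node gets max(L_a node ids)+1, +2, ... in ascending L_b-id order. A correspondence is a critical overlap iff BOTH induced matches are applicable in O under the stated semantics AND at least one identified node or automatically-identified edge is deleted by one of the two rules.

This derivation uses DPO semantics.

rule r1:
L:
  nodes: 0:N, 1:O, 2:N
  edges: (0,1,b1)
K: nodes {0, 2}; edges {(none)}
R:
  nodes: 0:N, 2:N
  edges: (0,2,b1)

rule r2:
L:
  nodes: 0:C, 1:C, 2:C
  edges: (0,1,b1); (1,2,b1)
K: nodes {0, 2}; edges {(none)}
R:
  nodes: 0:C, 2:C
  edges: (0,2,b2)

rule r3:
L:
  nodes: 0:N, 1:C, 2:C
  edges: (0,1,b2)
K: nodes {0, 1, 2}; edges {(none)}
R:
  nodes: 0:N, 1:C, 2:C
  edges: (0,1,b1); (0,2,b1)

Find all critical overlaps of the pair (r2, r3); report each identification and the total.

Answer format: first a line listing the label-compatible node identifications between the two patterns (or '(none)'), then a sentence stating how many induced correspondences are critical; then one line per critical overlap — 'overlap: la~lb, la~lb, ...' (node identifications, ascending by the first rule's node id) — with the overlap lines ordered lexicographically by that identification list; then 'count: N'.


label-compatible node identifications between L(r2) and L(r3): 0~1, 0~2, 1~1, 1~2, 2~1, 2~2
3 of the induced correspondences are critical overlaps of r2 and r3.
overlap: 0~1, 1~2
overlap: 1~2
overlap: 1~2, 2~1
count: 3


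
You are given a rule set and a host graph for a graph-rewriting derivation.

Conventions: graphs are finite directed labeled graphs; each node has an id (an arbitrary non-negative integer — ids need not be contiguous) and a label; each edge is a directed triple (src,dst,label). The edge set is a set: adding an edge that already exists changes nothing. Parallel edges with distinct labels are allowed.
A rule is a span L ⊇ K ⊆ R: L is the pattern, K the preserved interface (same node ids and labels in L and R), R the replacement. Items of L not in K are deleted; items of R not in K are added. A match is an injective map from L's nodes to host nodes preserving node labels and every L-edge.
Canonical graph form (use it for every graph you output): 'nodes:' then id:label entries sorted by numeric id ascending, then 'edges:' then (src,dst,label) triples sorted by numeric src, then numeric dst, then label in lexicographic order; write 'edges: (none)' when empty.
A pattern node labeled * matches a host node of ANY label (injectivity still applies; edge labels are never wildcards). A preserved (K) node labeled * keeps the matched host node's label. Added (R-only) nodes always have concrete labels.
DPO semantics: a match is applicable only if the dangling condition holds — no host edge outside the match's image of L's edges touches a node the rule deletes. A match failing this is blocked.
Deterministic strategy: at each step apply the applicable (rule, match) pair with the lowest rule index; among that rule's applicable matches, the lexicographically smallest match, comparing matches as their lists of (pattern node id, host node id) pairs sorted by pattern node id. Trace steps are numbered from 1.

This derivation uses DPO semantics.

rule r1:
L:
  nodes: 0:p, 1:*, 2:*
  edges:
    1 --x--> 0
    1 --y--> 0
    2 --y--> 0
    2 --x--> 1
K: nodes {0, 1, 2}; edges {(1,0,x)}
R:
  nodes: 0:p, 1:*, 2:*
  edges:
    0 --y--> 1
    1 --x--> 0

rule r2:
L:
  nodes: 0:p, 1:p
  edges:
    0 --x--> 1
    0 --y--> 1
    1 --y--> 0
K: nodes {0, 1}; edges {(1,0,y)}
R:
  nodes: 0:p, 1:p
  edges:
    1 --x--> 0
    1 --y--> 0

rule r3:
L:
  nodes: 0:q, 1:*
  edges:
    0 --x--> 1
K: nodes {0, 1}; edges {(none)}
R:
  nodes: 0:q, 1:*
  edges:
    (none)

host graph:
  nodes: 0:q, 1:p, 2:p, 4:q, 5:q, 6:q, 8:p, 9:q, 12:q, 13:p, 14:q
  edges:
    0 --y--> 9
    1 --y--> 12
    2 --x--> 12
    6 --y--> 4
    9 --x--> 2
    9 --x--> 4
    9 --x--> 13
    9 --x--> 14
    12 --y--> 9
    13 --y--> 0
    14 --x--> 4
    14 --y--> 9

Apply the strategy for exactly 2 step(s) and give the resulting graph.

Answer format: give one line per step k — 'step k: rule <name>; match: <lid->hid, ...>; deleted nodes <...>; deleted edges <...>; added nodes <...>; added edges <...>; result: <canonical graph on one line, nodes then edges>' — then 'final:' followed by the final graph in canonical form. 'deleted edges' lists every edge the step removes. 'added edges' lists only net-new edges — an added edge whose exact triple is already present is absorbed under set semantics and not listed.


step 1: rule r3; match: 0->9, 1->2; deleted nodes (none); deleted edges (9,2,x); added nodes (none); added edges (none); result: nodes: 0:q, 1:p, 2:p, 4:q, 5:q, 6:q, 8:p, 9:q, 12:q, 13:p, 14:q edges: (0,9,y); (1,12,y); (2,12,x); (6,4,y); (9,4,x); (9,13,x); (9,14,x); (12,9,y); (13,0,y); (14,4,x); (14,9,y)
step 2: rule r3; match: 0->9, 1->4; deleted nodes (none); deleted edges (9,4,x); added nodes (none); added edges (none); result: nodes: 0:q, 1:p, 2:p, 4:q, 5:q, 6:q, 8:p, 9:q, 12:q, 13:p, 14:q edges: (0,9,y); (1,12,y); (2,12,x); (6,4,y); (9,13,x); (9,14,x); (12,9,y); (13,0,y); (14,4,x); (14,9,y)
final:
nodes: 0:q, 1:p, 2:p, 4:q, 5:q, 6:q, 8:p, 9:q, 12:q, 13:p, 14:q
edges: (0,9,y); (1,12,y); (2,12,x); (6,4,y); (9,13,x); (9,14,x); (12,9,y); (13,0,y); (14,4,x); (14,9,y)


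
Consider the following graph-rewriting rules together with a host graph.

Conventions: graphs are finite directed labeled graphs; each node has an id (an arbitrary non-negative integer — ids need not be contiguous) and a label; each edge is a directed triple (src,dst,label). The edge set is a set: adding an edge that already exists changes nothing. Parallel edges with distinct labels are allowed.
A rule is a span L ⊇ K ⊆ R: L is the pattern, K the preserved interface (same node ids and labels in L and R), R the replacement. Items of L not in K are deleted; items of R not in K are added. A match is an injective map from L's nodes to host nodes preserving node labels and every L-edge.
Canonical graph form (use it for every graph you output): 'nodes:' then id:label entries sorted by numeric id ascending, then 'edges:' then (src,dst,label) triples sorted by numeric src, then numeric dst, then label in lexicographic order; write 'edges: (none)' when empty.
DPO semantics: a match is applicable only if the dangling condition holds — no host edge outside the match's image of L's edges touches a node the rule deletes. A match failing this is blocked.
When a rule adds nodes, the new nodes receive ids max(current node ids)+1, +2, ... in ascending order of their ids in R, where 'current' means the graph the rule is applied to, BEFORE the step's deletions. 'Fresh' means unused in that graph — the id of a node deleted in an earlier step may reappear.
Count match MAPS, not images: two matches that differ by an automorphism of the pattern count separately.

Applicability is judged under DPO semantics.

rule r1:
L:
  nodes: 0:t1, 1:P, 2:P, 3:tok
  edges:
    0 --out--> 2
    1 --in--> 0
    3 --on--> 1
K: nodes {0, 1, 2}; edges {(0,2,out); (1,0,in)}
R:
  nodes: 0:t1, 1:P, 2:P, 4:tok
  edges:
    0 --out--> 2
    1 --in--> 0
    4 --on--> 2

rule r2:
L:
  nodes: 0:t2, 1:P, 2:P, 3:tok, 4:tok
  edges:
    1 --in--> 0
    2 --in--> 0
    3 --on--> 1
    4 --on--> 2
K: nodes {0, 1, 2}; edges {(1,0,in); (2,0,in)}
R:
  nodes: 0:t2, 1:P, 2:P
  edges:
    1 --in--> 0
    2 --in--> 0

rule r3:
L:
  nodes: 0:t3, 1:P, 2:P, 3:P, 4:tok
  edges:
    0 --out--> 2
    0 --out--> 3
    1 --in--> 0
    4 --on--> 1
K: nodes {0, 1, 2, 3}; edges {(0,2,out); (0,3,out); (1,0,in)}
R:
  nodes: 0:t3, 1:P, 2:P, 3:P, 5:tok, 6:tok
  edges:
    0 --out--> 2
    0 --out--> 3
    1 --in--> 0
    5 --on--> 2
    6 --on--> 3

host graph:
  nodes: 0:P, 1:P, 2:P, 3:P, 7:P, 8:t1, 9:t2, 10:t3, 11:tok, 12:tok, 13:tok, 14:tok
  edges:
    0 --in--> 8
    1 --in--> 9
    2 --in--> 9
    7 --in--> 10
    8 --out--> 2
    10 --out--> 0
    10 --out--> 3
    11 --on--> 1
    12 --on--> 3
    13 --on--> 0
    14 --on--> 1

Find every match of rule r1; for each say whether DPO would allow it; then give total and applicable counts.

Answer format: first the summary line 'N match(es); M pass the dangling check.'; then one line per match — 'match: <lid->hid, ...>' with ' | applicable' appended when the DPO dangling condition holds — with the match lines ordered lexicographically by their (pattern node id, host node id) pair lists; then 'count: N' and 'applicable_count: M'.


1 match(es); 1 pass the dangling check.
match: 0->8, 1->0, 2->2, 3->13 | applicable
count: 1
applicable_count: 1


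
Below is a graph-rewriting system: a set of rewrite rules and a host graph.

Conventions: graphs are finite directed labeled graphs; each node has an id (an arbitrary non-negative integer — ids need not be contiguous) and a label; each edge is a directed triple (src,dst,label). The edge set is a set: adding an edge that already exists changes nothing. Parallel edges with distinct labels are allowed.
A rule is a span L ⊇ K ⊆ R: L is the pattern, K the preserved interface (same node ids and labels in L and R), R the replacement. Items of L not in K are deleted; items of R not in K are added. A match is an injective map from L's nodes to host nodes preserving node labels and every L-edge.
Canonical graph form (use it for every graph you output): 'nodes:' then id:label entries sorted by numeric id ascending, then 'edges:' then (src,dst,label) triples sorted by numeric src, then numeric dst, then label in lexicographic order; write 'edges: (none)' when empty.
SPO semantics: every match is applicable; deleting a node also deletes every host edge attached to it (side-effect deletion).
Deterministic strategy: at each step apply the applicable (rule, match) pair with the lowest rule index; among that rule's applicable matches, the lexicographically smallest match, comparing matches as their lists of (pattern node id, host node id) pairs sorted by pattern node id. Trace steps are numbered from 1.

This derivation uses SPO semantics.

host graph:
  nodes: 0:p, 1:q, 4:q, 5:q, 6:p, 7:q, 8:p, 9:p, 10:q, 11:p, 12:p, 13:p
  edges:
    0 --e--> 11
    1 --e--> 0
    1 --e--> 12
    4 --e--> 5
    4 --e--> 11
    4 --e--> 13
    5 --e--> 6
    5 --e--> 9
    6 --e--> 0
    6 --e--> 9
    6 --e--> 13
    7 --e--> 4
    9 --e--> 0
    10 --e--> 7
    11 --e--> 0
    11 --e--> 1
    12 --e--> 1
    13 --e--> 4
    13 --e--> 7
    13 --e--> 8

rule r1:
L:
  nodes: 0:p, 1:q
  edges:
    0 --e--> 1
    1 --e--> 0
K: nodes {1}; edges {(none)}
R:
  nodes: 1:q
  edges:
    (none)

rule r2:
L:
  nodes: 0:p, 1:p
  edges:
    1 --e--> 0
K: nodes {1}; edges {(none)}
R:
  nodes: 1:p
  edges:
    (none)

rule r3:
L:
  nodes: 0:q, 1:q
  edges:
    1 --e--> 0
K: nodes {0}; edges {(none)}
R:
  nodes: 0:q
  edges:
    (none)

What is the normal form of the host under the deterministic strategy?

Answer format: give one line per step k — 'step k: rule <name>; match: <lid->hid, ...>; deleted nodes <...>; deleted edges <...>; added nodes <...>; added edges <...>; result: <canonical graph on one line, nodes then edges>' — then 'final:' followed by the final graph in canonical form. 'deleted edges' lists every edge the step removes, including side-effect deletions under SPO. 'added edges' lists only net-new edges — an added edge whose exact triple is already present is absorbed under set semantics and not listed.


step 1: rule r1; match: 0->12, 1->1; deleted nodes 12; deleted edges (1,12,e); (12,1,e); added nodes (none); added edges (none); result: nodes: 0:p, 1:q, 4:q, 5:q, 6:p, 7:q, 8:p, 9:p, 10:q, 11:p, 13:p edges: (0,11,e); (1,0,e); (4,5,e); (4,11,e); (4,13,e); (5,6,e); (5,9,e); (6,0,e); (6,9,e); (6,13,e); (7,4,e); (9,0,e); (10,7,e); (11,0,e); (11,1,e); (13,4,e); (13,7,e); (13,8,e)
step 2: rule r1; match: 0->13, 1->4; deleted nodes 13; deleted edges (4,13,e); (6,13,e); (13,4,e); (13,7,e); (13,8,e); added nodes (none); added edges (none); result: nodes: 0:p, 1:q, 4:q, 5:q, 6:p, 7:q, 8:p, 9:p, 10:q, 11:p edges: (0,11,e); (1,0,e); (4,5,e); (4,11,e); (5,6,e); (5,9,e); (6,0,e); (6,9,e); (7,4,e); (9,0,e); (10,7,e); (11,0,e); (11,1,e)
step 3: rule r2; match: 0->0, 1->6; deleted nodes 0; deleted edges (0,11,e); (1,0,e); (6,0,e); (9,0,e); (11,0,e); added nodes (none); added edges (none); result: nodes: 1:q, 4:q, 5:q, 6:p, 7:q, 8:p, 9:p, 10:q, 11:p edges: (4,5,e); (4,11,e); (5,6,e); (5,9,e); (6,9,e); (7,4,e); (10,7,e); (11,1,e)
step 4: rule r2; match: 0->9, 1->6; deleted nodes 9; deleted edges (5,9,e); (6,9,e); added nodes (none); added edges (none); result: nodes: 1:q, 4:q, 5:q, 6:p, 7:q, 8:p, 10:q, 11:p edges: (4,5,e); (4,11,e); (5,6,e); (7,4,e); (10,7,e); (11,1,e)
step 5: rule r3; match: 0->4, 1->7; deleted nodes 7; deleted edges (7,4,e); (10,7,e); added nodes (none); added edges (none); result: nodes: 1:q, 4:q, 5:q, 6:p, 8:p, 10:q, 11:p edges: (4,5,e); (4,11,e); (5,6,e); (11,1,e)
step 6: rule r3; match: 0->5, 1->4; deleted nodes 4; deleted edges (4,5,e); (4,11,e); added nodes (none); added edges (none); result: nodes: 1:q, 5:q, 6:p, 8:p, 10:q, 11:p edges: (5,6,e); (11,1,e)
final:
nodes: 1:q, 5:q, 6:p, 8:p, 10:q, 11:p
edges: (5,6,e); (11,1,e)


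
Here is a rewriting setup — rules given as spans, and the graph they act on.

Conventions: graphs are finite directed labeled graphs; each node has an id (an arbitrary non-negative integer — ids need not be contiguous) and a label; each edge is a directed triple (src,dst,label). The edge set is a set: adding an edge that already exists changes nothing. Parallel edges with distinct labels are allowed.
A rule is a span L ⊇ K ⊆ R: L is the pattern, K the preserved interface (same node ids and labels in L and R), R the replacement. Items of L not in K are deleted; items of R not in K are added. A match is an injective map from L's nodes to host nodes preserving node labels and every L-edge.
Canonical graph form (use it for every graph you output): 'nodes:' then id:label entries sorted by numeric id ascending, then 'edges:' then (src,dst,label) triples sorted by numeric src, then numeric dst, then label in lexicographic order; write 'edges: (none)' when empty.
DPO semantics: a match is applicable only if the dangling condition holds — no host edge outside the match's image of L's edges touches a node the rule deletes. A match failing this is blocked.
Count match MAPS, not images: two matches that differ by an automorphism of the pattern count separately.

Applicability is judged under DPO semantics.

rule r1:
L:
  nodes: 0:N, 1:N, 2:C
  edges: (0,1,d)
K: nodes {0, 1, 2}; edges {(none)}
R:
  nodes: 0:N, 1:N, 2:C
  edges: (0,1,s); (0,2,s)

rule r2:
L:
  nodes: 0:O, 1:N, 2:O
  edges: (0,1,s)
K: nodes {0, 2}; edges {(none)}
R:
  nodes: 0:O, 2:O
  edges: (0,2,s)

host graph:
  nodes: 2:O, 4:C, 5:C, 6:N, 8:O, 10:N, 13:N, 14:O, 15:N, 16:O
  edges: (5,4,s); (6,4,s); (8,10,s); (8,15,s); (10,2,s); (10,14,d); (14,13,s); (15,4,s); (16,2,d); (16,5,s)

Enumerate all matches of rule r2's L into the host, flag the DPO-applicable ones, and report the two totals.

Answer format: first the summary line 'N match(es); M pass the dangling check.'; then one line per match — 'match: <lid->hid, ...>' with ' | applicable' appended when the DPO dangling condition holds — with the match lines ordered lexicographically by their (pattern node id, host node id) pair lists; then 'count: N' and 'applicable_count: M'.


9 match(es); 3 pass the dangling check.
match: 0->8, 1->10, 2->2
match: 0->8, 1->10, 2->14
match: 0->8, 1->10, 2->16
match: 0->8, 1->15, 2->2
match: 0->8, 1->15, 2->14
match: 0->8, 1->15, 2->16
match: 0->14, 1->13, 2->2 | applicable
match: 0->14, 1->13, 2->8 | applicable
match: 0->14, 1->13, 2->16 | applicable
count: 9
applicable_count: 3
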